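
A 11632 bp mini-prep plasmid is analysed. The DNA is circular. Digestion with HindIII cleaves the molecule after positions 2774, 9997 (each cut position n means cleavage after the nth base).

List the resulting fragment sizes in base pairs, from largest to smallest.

7223, 4409 bp

Circular molecule, 2 cuts → 2 fragments:
  9997 − 2774 = 7223 bp
  wrap: 11632 − 9997 + 2774 = 4409 bp
Sorted largest to smallest: 7223, 4409 bp.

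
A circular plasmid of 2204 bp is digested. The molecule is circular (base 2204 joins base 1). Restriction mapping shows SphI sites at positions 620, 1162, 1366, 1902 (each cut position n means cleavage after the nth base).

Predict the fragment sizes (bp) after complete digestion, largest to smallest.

922, 542, 536, 204 bp

Circular molecule, 4 cuts → 4 fragments:
  1162 − 620 = 542 bp
  1366 − 1162 = 204 bp
  1902 − 1366 = 536 bp
  wrap: 2204 − 1902 + 620 = 922 bp
Sorted largest to smallest: 922, 542, 536, 204 bp.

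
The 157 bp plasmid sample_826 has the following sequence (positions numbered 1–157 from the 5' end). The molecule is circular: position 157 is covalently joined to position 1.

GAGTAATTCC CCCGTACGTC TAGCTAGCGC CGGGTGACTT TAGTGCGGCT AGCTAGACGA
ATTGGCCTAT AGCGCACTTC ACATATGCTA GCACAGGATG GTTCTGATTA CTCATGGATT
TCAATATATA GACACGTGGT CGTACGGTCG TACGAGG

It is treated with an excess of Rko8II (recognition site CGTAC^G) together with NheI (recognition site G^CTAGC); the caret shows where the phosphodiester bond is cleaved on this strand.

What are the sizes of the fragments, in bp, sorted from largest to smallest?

58, 39, 25, 21, 8, 6 bp

Rko8II sites (CGTACG) start at positions 13, 141, 149.
Rko8II cuts after base 5 of each site (before the last base), so after positions 17, 145, 153.
NheI sites (GCTAGC) start at positions 23, 48, 87.
NheI cuts after the first base of each site, so after positions 23, 48, 87.
Combined cut positions: 17, 23, 48, 87, 145, 153.
Circular molecule, 6 cuts → 6 fragments:
  18–23 → 6 bp
  24–48 → 25 bp
  49–87 → 39 bp
  88–145 → 58 bp
  146–153 → 8 bp
  154–157 then 1–17 → 4 + 17 = 21 bp
Sorted largest to smallest: 58, 39, 25, 21, 8, 6 bp.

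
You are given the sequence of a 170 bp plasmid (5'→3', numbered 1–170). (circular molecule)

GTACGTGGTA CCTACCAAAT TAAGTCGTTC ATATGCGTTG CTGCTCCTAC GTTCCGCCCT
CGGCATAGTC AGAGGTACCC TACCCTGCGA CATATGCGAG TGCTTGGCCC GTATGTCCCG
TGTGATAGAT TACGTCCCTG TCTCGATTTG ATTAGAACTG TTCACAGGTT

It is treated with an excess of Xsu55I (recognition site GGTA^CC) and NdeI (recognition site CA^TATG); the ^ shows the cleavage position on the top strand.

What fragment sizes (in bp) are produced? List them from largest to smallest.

88, 46, 21, 15 bp

Xsu55I sites (GGTACC) start at positions 7, 74.
Xsu55I cuts after base 4 of each site, so after positions 10, 77.
NdeI sites (CATATG) start at positions 30, 91.
NdeI cuts after base 2 of each site, so after positions 31, 92.
Combined cut positions: 10, 31, 77, 92.
Circular molecule, 4 cuts → 4 fragments:
  11–31 → 21 bp
  32–77 → 46 bp
  78–92 → 15 bp
  93–170 then 1–10 → 78 + 10 = 88 bp
Sorted largest to smallest: 88, 46, 21, 15 bp.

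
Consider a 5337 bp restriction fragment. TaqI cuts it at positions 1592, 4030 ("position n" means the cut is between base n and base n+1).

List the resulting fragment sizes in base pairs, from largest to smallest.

Linear molecule, 2 cuts → 3 fragments:
  1592 − 0 = 1592 bp
  4030 − 1592 = 2438 bp
  5337 − 4030 = 1307 bp
Sorted largest to smallest: 2438, 1592, 1307 bp.

2438, 1592, 1307 bp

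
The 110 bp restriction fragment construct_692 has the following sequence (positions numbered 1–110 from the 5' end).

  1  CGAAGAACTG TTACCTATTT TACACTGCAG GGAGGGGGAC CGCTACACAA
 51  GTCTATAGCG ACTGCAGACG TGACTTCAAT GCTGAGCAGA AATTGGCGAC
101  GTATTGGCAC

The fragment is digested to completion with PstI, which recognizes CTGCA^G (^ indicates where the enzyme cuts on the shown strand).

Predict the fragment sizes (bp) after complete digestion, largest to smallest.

PstI sites (CTGCAG) start at positions 25, 62.
PstI cuts after base 5 of each site (before the last base), so after positions 29, 66.
Linear molecule, 2 cuts → 3 fragments:
  1–29 → 29 bp
  30–66 → 37 bp
  67–110 → 44 bp
Sorted largest to smallest: 44, 37, 29 bp.

44, 37, 29 bp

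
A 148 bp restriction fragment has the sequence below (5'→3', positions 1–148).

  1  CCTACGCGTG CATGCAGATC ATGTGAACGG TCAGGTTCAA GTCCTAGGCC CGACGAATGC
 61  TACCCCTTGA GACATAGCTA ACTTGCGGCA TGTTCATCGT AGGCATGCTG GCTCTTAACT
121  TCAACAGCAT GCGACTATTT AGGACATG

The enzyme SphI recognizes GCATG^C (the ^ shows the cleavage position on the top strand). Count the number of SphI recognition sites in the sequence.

GCATGC occurs starting at positions 10, 103, 127.
SphI cuts at 3 sites.

3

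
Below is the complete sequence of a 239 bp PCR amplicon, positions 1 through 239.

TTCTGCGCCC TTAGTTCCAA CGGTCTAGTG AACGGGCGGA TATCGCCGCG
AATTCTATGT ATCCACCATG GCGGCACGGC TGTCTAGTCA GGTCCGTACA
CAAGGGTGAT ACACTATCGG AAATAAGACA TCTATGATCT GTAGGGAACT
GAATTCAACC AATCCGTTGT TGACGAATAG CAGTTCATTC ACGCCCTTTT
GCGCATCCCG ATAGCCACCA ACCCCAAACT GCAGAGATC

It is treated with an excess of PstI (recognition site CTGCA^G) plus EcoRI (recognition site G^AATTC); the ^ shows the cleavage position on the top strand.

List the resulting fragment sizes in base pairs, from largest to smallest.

The PstI site (CTGCAG) starts at position 229.
PstI cuts after base 5 of each site (before the last base), so after position 233.
EcoRI sites (GAATTC) start at positions 50, 151.
EcoRI cuts after the first base of each site, so after positions 50, 151.
Combined cut positions: 50, 151, 233.
Linear molecule, 3 cuts → 4 fragments:
  1–50 → 50 bp
  51–151 → 101 bp
  152–233 → 82 bp
  234–239 → 6 bp
Sorted largest to smallest: 101, 82, 50, 6 bp.

101, 82, 50, 6 bp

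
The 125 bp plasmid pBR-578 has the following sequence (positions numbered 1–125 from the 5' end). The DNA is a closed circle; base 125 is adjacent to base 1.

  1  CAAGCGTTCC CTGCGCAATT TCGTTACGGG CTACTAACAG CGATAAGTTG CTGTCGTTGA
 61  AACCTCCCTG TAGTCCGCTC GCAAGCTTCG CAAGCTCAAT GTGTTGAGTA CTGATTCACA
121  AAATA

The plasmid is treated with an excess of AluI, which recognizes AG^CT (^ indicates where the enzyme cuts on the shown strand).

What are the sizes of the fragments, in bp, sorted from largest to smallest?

116, 9 bp

AluI sites (AGCT) start at positions 84, 93.
AluI cuts after base 2 of each site, so after positions 85, 94.
Circular molecule, 2 cuts → 2 fragments:
  86–94 → 9 bp
  95–125 then 1–85 → 31 + 85 = 116 bp
Sorted largest to smallest: 116, 9 bp.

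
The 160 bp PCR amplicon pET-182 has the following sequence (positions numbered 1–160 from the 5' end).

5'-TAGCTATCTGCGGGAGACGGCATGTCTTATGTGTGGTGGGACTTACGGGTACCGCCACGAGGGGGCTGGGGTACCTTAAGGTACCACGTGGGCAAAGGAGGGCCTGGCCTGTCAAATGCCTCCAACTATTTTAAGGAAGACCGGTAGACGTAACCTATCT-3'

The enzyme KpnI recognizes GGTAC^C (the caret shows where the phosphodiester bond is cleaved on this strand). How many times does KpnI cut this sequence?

3

GGTACC occurs starting at positions 48, 70, 80.
KpnI cuts at 3 sites.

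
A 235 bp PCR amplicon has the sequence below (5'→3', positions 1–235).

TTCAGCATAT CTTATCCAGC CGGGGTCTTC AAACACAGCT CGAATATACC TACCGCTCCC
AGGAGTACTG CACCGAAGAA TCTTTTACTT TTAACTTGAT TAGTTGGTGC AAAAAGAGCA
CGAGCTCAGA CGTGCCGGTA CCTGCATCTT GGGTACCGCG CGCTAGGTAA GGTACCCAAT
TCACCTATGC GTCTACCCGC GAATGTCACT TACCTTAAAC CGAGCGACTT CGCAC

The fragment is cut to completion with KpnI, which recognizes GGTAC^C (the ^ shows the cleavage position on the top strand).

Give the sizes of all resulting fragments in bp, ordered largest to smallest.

141, 60, 19, 15 bp

KpnI sites (GGTACC) start at positions 137, 152, 171.
KpnI cuts after base 5 of each site (before the last base), so after positions 141, 156, 175.
Linear molecule, 3 cuts → 4 fragments:
  1–141 → 141 bp
  142–156 → 15 bp
  157–175 → 19 bp
  176–235 → 60 bp
Sorted largest to smallest: 141, 60, 19, 15 bp.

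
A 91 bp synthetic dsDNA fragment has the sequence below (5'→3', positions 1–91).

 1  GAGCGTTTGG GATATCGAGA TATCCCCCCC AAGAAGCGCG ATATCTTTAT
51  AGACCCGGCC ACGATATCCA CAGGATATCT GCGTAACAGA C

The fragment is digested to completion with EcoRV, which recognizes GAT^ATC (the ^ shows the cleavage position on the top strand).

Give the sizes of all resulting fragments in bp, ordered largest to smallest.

EcoRV sites (GATATC) start at positions 11, 19, 40, 63, 74.
EcoRV cuts after base 3 of each site, so after positions 13, 21, 42, 65, 76.
Linear molecule, 5 cuts → 6 fragments:
  1–13 → 13 bp
  14–21 → 8 bp
  22–42 → 21 bp
  43–65 → 23 bp
  66–76 → 11 bp
  77–91 → 15 bp
Sorted largest to smallest: 23, 21, 15, 13, 11, 8 bp.

23, 21, 15, 13, 11, 8 bp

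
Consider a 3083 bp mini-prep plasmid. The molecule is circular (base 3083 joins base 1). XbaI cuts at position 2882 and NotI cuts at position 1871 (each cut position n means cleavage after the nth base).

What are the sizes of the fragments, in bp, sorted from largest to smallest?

Combined cut positions (sorted): 1871, 2882.
Circular molecule, 2 cuts → 2 fragments:
  2882 − 1871 = 1011 bp
  wrap: 3083 − 2882 + 1871 = 2072 bp
Sorted largest to smallest: 2072, 1011 bp.

2072, 1011 bp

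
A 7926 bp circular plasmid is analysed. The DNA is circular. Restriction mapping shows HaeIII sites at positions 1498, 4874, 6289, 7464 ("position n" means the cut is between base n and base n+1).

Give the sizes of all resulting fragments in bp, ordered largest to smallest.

Circular molecule, 4 cuts → 4 fragments:
  4874 − 1498 = 3376 bp
  6289 − 4874 = 1415 bp
  7464 − 6289 = 1175 bp
  wrap: 7926 − 7464 + 1498 = 1960 bp
Sorted largest to smallest: 3376, 1960, 1415, 1175 bp.

3376, 1960, 1415, 1175 bp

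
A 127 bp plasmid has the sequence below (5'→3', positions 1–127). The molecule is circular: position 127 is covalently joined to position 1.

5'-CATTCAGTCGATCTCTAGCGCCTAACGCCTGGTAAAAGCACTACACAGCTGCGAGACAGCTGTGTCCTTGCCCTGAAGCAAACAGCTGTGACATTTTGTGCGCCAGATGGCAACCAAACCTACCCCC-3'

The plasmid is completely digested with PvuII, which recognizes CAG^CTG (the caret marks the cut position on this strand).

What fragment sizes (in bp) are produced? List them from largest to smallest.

90, 26, 11 bp

PvuII sites (CAGCTG) start at positions 46, 57, 83.
PvuII cuts after base 3 of each site, so after positions 48, 59, 85.
Circular molecule, 3 cuts → 3 fragments:
  49–59 → 11 bp
  60–85 → 26 bp
  86–127 then 1–48 → 42 + 48 = 90 bp
Sorted largest to smallest: 90, 26, 11 bp.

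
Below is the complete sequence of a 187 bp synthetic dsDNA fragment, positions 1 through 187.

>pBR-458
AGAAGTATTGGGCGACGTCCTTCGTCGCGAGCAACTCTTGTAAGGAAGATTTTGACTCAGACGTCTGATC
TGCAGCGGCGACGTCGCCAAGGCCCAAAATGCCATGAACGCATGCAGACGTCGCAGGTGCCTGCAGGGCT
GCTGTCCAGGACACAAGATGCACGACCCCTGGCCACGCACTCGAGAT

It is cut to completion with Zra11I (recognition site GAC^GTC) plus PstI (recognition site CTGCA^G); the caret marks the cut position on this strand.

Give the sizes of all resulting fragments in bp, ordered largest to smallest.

Zra11I sites (GACGTC) start at positions 14, 60, 80, 117.
Zra11I cuts after base 3 of each site, so after positions 16, 62, 82, 119.
PstI sites (CTGCAG) start at positions 70, 131.
PstI cuts after base 5 of each site (before the last base), so after positions 74, 135.
Combined cut positions: 16, 62, 74, 82, 119, 135.
Linear molecule, 6 cuts → 7 fragments:
  1–16 → 16 bp
  17–62 → 46 bp
  63–74 → 12 bp
  75–82 → 8 bp
  83–119 → 37 bp
  120–135 → 16 bp
  136–187 → 52 bp
Sorted largest to smallest: 52, 46, 37, 16, 16, 12, 8 bp.

52, 46, 37, 16, 16, 12, 8 bp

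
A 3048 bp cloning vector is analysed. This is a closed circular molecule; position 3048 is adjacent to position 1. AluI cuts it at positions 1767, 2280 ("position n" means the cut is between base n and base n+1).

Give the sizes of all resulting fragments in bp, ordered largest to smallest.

Circular molecule, 2 cuts → 2 fragments:
  2280 − 1767 = 513 bp
  wrap: 3048 − 2280 + 1767 = 2535 bp
Sorted largest to smallest: 2535, 513 bp.

2535, 513 bp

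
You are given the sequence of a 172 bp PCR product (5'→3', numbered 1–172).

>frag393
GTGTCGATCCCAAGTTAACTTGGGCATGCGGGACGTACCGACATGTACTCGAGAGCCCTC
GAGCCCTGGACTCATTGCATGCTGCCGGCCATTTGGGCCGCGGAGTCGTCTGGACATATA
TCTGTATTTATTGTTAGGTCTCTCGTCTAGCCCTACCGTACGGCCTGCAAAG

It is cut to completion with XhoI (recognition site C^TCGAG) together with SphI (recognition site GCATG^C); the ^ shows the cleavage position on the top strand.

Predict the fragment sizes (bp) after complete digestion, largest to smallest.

91, 28, 23, 20, 10 bp

XhoI sites (CTCGAG) start at positions 48, 58.
XhoI cuts after the first base of each site, so after positions 48, 58.
SphI sites (GCATGC) start at positions 24, 77.
SphI cuts after base 5 of each site (before the last base), so after positions 28, 81.
Combined cut positions: 28, 48, 58, 81.
Linear molecule, 4 cuts → 5 fragments:
  1–28 → 28 bp
  29–48 → 20 bp
  49–58 → 10 bp
  59–81 → 23 bp
  82–172 → 91 bp
Sorted largest to smallest: 91, 28, 23, 20, 10 bp.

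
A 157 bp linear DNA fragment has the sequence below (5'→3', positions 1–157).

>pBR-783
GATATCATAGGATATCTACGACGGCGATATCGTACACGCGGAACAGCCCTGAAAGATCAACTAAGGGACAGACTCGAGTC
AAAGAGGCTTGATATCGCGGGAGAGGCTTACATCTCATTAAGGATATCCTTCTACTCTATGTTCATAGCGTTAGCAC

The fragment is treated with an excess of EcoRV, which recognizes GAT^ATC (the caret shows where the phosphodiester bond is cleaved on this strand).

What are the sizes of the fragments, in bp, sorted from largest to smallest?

EcoRV sites (GATATC) start at positions 1, 11, 26, 91, 123.
EcoRV cuts after base 3 of each site, so after positions 3, 13, 28, 93, 125.
Linear molecule, 5 cuts → 6 fragments:
  1–3 → 3 bp
  4–13 → 10 bp
  14–28 → 15 bp
  29–93 → 65 bp
  94–125 → 32 bp
  126–157 → 32 bp
Sorted largest to smallest: 65, 32, 32, 15, 10, 3 bp.

65, 32, 32, 15, 10, 3 bp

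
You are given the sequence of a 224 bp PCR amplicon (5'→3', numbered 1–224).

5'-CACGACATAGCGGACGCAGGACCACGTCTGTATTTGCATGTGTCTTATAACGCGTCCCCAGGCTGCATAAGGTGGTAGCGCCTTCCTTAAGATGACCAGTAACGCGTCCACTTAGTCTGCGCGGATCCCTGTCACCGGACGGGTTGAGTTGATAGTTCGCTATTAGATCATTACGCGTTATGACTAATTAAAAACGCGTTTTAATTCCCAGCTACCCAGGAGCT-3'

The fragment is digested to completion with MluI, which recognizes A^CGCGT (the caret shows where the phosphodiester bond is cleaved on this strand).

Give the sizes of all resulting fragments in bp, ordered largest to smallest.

71, 52, 50, 30, 21 bp

MluI sites (ACGCGT) start at positions 50, 102, 173, 194.
MluI cuts after the first base of each site, so after positions 50, 102, 173, 194.
Linear molecule, 4 cuts → 5 fragments:
  1–50 → 50 bp
  51–102 → 52 bp
  103–173 → 71 bp
  174–194 → 21 bp
  195–224 → 30 bp
Sorted largest to smallest: 71, 52, 50, 30, 21 bp.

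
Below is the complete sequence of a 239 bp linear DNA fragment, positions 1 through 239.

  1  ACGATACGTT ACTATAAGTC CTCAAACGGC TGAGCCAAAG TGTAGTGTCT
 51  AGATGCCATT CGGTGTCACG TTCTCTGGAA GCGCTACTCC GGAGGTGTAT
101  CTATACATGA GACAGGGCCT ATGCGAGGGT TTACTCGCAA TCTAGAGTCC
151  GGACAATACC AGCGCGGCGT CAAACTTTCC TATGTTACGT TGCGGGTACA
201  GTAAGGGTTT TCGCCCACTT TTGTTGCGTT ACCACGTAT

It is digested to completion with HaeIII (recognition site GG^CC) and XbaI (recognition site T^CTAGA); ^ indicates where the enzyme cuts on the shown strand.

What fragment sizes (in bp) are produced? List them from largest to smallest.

98, 69, 48, 24 bp

The HaeIII site (GGCC) starts at position 116.
HaeIII cuts after base 2 of each site, so after position 117.
XbaI sites (TCTAGA) start at positions 48, 141.
XbaI cuts after the first base of each site, so after positions 48, 141.
Combined cut positions: 48, 117, 141.
Linear molecule, 3 cuts → 4 fragments:
  1–48 → 48 bp
  49–117 → 69 bp
  118–141 → 24 bp
  142–239 → 98 bp
Sorted largest to smallest: 98, 69, 48, 24 bp.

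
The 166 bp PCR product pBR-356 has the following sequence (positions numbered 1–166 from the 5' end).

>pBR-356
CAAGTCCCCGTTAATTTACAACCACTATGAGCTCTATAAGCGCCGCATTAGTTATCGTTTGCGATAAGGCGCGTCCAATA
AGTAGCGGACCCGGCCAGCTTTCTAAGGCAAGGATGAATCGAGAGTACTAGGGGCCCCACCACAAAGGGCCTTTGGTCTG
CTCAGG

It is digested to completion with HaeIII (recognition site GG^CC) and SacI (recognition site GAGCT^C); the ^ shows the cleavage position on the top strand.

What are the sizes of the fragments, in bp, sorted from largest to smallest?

61, 40, 33, 17, 15 bp

HaeIII sites (GGCC) start at positions 93, 133, 148.
HaeIII cuts after base 2 of each site, so after positions 94, 134, 149.
The SacI site (GAGCTC) starts at position 29.
SacI cuts after base 5 of each site (before the last base), so after position 33.
Combined cut positions: 33, 94, 134, 149.
Linear molecule, 4 cuts → 5 fragments:
  1–33 → 33 bp
  34–94 → 61 bp
  95–134 → 40 bp
  135–149 → 15 bp
  150–166 → 17 bp
Sorted largest to smallest: 61, 40, 33, 17, 15 bp.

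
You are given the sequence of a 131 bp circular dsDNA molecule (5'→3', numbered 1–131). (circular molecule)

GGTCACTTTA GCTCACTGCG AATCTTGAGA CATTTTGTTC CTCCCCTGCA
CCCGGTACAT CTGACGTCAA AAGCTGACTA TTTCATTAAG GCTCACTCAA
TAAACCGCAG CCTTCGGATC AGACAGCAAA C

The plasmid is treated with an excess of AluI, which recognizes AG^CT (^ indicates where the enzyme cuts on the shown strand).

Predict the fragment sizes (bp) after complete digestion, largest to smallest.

69, 62 bp

AluI sites (AGCT) start at positions 10, 72.
AluI cuts after base 2 of each site, so after positions 11, 73.
Circular molecule, 2 cuts → 2 fragments:
  12–73 → 62 bp
  74–131 then 1–11 → 58 + 11 = 69 bp
Sorted largest to smallest: 69, 62 bp.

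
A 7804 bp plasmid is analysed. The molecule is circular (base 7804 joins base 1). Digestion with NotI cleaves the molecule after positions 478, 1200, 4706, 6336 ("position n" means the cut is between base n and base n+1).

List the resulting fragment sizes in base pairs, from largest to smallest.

3506, 1946, 1630, 722 bp

Circular molecule, 4 cuts → 4 fragments:
  1200 − 478 = 722 bp
  4706 − 1200 = 3506 bp
  6336 − 4706 = 1630 bp
  wrap: 7804 − 6336 + 478 = 1946 bp
Sorted largest to smallest: 3506, 1946, 1630, 722 bp.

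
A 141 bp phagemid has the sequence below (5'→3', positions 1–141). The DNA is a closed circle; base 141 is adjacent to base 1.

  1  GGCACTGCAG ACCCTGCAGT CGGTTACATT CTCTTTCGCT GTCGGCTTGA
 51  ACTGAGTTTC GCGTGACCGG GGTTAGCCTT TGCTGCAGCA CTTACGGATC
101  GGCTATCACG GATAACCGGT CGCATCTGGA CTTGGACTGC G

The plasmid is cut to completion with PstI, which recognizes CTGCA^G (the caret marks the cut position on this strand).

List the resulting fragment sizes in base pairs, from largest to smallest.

69, 63, 9 bp

PstI sites (CTGCAG) start at positions 5, 14, 83.
PstI cuts after base 5 of each site (before the last base), so after positions 9, 18, 87.
Circular molecule, 3 cuts → 3 fragments:
  10–18 → 9 bp
  19–87 → 69 bp
  88–141 then 1–9 → 54 + 9 = 63 bp
Sorted largest to smallest: 69, 63, 9 bp.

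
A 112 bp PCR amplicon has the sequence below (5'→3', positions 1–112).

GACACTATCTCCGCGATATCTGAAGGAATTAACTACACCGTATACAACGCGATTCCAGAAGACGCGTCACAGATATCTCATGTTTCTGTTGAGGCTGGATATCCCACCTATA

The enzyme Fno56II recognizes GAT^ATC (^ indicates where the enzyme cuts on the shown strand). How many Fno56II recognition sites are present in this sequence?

3

GATATC occurs starting at positions 15, 72, 98.
Fno56II cuts at 3 sites.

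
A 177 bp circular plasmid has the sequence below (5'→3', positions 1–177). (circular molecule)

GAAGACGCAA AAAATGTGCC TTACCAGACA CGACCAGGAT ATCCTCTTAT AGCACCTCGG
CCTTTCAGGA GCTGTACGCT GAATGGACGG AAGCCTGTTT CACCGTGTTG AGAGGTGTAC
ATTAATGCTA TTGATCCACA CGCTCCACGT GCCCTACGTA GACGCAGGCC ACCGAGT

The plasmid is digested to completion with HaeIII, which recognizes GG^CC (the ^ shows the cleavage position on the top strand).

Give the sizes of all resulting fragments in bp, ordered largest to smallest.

HaeIII sites (GGCC) start at positions 59, 167.
HaeIII cuts after base 2 of each site, so after positions 60, 168.
Circular molecule, 2 cuts → 2 fragments:
  61–168 → 108 bp
  169–177 then 1–60 → 9 + 60 = 69 bp
Sorted largest to smallest: 108, 69 bp.

108, 69 bp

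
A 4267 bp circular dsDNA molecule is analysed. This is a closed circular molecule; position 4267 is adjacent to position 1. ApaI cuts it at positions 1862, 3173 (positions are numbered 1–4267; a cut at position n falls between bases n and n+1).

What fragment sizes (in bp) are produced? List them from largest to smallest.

Circular molecule, 2 cuts → 2 fragments:
  3173 − 1862 = 1311 bp
  wrap: 4267 − 3173 + 1862 = 2956 bp
Sorted largest to smallest: 2956, 1311 bp.

2956, 1311 bp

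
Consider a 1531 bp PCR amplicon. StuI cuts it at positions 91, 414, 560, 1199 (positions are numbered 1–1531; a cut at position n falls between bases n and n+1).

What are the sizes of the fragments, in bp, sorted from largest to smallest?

Linear molecule, 4 cuts → 5 fragments:
  91 − 0 = 91 bp
  414 − 91 = 323 bp
  560 − 414 = 146 bp
  1199 − 560 = 639 bp
  1531 − 1199 = 332 bp
Sorted largest to smallest: 639, 332, 323, 146, 91 bp.

639, 332, 323, 146, 91 bp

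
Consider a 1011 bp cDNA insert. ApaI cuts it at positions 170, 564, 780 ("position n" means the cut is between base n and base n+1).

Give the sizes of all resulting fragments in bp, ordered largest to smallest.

Linear molecule, 3 cuts → 4 fragments:
  170 − 0 = 170 bp
  564 − 170 = 394 bp
  780 − 564 = 216 bp
  1011 − 780 = 231 bp
Sorted largest to smallest: 394, 231, 216, 170 bp.

394, 231, 216, 170 bp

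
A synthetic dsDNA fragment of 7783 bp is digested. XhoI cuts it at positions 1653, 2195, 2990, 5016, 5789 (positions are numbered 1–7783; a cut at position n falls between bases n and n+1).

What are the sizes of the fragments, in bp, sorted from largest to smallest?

Linear molecule, 5 cuts → 6 fragments:
  1653 − 0 = 1653 bp
  2195 − 1653 = 542 bp
  2990 − 2195 = 795 bp
  5016 − 2990 = 2026 bp
  5789 − 5016 = 773 bp
  7783 − 5789 = 1994 bp
Sorted largest to smallest: 2026, 1994, 1653, 795, 773, 542 bp.

2026, 1994, 1653, 795, 773, 542 bp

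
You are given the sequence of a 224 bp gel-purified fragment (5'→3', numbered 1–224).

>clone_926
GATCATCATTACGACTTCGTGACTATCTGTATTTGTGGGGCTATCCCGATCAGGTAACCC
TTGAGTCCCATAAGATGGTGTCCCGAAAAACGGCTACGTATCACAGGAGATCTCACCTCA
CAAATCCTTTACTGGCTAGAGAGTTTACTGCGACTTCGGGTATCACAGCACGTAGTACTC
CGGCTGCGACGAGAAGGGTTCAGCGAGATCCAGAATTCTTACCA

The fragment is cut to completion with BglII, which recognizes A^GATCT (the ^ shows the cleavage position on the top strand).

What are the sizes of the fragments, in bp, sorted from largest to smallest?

116, 108 bp

The BglII site (AGATCT) starts at position 108.
BglII cuts after the first base of each site, so after position 108.
Linear molecule, 1 cut → 2 fragments:
  1–108 → 108 bp
  109–224 → 116 bp
Sorted largest to smallest: 116, 108 bp.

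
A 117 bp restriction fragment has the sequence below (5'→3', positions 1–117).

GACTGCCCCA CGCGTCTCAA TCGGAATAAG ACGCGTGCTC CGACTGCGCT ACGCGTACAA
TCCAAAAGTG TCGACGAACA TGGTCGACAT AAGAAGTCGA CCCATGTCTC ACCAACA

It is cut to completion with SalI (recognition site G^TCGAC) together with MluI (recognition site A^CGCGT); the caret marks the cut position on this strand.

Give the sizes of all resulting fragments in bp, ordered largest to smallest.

21, 21, 20, 19, 13, 13, 10 bp

SalI sites (GTCGAC) start at positions 70, 83, 96.
SalI cuts after the first base of each site, so after positions 70, 83, 96.
MluI sites (ACGCGT) start at positions 10, 31, 51.
MluI cuts after the first base of each site, so after positions 10, 31, 51.
Combined cut positions: 10, 31, 51, 70, 83, 96.
Linear molecule, 6 cuts → 7 fragments:
  1–10 → 10 bp
  11–31 → 21 bp
  32–51 → 20 bp
  52–70 → 19 bp
  71–83 → 13 bp
  84–96 → 13 bp
  97–117 → 21 bp
Sorted largest to smallest: 21, 21, 20, 19, 13, 13, 10 bp.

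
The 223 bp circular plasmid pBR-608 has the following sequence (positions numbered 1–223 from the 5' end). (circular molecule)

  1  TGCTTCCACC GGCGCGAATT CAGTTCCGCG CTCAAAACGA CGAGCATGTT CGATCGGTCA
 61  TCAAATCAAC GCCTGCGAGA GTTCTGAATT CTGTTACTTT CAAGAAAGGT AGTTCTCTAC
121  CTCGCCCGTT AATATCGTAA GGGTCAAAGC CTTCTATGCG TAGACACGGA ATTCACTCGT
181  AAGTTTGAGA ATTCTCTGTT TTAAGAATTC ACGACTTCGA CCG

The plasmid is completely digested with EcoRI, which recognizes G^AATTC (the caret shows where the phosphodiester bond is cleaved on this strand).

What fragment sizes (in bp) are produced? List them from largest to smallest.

EcoRI sites (GAATTC) start at positions 16, 86, 169, 189, 205.
EcoRI cuts after the first base of each site, so after positions 16, 86, 169, 189, 205.
Circular molecule, 5 cuts → 5 fragments:
  17–86 → 70 bp
  87–169 → 83 bp
  170–189 → 20 bp
  190–205 → 16 bp
  206–223 then 1–16 → 18 + 16 = 34 bp
Sorted largest to smallest: 83, 70, 34, 20, 16 bp.

83, 70, 34, 20, 16 bp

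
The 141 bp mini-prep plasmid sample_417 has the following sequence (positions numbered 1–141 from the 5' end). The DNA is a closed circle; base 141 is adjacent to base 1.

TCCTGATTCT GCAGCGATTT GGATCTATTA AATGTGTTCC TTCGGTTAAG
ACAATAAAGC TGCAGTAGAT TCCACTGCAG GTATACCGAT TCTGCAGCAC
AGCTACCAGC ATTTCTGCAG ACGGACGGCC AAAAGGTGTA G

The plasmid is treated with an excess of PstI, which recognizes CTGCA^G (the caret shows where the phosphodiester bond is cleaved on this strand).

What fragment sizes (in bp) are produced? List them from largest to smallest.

PstI sites (CTGCAG) start at positions 9, 60, 75, 92, 115.
PstI cuts after base 5 of each site (before the last base), so after positions 13, 64, 79, 96, 119.
Circular molecule, 5 cuts → 5 fragments:
  14–64 → 51 bp
  65–79 → 15 bp
  80–96 → 17 bp
  97–119 → 23 bp
  120–141 then 1–13 → 22 + 13 = 35 bp
Sorted largest to smallest: 51, 35, 23, 17, 15 bp.

51, 35, 23, 17, 15 bp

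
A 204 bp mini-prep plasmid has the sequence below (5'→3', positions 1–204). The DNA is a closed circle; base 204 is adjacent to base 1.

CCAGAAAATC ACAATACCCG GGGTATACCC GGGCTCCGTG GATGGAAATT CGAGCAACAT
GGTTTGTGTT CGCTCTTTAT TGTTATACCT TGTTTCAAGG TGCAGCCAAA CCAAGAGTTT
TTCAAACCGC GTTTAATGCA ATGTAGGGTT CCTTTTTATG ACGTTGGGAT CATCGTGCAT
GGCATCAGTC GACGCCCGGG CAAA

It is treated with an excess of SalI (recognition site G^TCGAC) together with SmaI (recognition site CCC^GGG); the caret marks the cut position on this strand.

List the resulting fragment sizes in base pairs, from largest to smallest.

158, 26, 11, 9 bp

The SalI site (GTCGAC) starts at position 188.
SalI cuts after the first base of each site, so after position 188.
SmaI sites (CCCGGG) start at positions 17, 28, 195.
SmaI cuts after base 3 of each site, so after positions 19, 30, 197.
Combined cut positions: 19, 30, 188, 197.
Circular molecule, 4 cuts → 4 fragments:
  20–30 → 11 bp
  31–188 → 158 bp
  189–197 → 9 bp
  198–204 then 1–19 → 7 + 19 = 26 bp
Sorted largest to smallest: 158, 26, 11, 9 bp.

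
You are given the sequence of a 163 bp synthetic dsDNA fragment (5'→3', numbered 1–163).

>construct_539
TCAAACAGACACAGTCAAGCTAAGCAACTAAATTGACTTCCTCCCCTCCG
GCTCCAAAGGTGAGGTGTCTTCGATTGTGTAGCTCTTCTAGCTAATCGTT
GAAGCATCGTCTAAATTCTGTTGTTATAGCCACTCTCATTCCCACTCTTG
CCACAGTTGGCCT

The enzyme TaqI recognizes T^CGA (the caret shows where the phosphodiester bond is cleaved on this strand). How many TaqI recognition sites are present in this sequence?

1

TCGA occurs starting at position 71.
TaqI cuts at 1 site.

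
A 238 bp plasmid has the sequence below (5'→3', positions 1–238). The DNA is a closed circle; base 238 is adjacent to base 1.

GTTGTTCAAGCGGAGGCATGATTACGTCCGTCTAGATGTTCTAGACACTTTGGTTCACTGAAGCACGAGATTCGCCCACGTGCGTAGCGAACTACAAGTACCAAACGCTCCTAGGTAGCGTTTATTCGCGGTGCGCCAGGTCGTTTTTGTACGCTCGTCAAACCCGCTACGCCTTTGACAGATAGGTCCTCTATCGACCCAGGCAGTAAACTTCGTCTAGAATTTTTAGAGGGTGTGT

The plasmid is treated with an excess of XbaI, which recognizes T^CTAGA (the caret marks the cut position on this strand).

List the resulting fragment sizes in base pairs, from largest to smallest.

176, 53, 9 bp

XbaI sites (TCTAGA) start at positions 31, 40, 216.
XbaI cuts after the first base of each site, so after positions 31, 40, 216.
Circular molecule, 3 cuts → 3 fragments:
  32–40 → 9 bp
  41–216 → 176 bp
  217–238 then 1–31 → 22 + 31 = 53 bp
Sorted largest to smallest: 176, 53, 9 bp.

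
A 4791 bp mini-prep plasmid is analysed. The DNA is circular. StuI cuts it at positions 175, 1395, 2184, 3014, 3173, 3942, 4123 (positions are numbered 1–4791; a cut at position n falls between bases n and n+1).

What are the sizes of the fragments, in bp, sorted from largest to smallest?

1220, 843, 830, 789, 769, 181, 159 bp

Circular molecule, 7 cuts → 7 fragments:
  1395 − 175 = 1220 bp
  2184 − 1395 = 789 bp
  3014 − 2184 = 830 bp
  3173 − 3014 = 159 bp
  3942 − 3173 = 769 bp
  4123 − 3942 = 181 bp
  wrap: 4791 − 4123 + 175 = 843 bp
Sorted largest to smallest: 1220, 843, 830, 789, 769, 181, 159 bp.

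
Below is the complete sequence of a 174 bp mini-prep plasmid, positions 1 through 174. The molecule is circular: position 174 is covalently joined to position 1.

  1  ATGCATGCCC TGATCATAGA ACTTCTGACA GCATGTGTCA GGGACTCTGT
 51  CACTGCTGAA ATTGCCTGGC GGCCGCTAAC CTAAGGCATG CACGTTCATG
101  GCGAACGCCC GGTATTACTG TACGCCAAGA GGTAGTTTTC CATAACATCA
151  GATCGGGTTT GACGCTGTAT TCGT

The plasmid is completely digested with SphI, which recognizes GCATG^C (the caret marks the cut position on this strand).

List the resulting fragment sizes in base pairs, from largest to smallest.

SphI sites (GCATGC) start at positions 3, 86.
SphI cuts after base 5 of each site (before the last base), so after positions 7, 90.
Circular molecule, 2 cuts → 2 fragments:
  8–90 → 83 bp
  91–174 then 1–7 → 84 + 7 = 91 bp
Sorted largest to smallest: 91, 83 bp.

91, 83 bp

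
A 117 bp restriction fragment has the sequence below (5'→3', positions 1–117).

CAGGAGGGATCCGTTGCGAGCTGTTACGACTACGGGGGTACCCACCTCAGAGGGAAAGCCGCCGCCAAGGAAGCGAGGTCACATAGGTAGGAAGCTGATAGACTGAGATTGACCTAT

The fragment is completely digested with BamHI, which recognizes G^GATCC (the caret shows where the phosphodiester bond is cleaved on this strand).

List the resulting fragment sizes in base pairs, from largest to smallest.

The BamHI site (GGATCC) starts at position 7.
BamHI cuts after the first base of each site, so after position 7.
Linear molecule, 1 cut → 2 fragments:
  1–7 → 7 bp
  8–117 → 110 bp
Sorted largest to smallest: 110, 7 bp.

110, 7 bp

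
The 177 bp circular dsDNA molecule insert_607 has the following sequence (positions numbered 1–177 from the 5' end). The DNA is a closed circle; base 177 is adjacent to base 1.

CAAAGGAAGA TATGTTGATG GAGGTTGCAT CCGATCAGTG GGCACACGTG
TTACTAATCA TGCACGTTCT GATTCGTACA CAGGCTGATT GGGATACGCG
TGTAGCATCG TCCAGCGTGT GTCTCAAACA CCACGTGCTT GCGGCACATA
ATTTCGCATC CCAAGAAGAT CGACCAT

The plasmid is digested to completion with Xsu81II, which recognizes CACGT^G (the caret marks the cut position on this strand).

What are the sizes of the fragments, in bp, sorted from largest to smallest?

Xsu81II sites (CACGTG) start at positions 45, 132.
Xsu81II cuts after base 5 of each site (before the last base), so after positions 49, 136.
Circular molecule, 2 cuts → 2 fragments:
  50–136 → 87 bp
  137–177 then 1–49 → 41 + 49 = 90 bp
Sorted largest to smallest: 90, 87 bp.

90, 87 bp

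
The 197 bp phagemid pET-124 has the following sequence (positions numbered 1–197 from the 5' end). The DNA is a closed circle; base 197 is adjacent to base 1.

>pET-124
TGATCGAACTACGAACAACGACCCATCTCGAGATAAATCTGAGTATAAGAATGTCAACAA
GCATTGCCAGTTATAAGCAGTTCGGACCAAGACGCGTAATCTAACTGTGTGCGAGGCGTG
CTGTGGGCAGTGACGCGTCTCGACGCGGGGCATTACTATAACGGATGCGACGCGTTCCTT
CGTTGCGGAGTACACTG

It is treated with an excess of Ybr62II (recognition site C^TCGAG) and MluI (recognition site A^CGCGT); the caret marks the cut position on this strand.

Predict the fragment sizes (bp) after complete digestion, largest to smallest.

65, 54, 41, 37 bp

The Ybr62II site (CTCGAG) starts at position 27.
Ybr62II cuts after the first base of each site, so after position 27.
MluI sites (ACGCGT) start at positions 92, 133, 170.
MluI cuts after the first base of each site, so after positions 92, 133, 170.
Combined cut positions: 27, 92, 133, 170.
Circular molecule, 4 cuts → 4 fragments:
  28–92 → 65 bp
  93–133 → 41 bp
  134–170 → 37 bp
  171–197 then 1–27 → 27 + 27 = 54 bp
Sorted largest to smallest: 65, 54, 41, 37 bp.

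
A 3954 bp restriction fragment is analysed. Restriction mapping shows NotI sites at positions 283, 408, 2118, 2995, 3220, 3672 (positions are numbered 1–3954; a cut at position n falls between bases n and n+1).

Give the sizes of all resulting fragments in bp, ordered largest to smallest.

1710, 877, 452, 283, 282, 225, 125 bp

Linear molecule, 6 cuts → 7 fragments:
  283 − 0 = 283 bp
  408 − 283 = 125 bp
  2118 − 408 = 1710 bp
  2995 − 2118 = 877 bp
  3220 − 2995 = 225 bp
  3672 − 3220 = 452 bp
  3954 − 3672 = 282 bp
Sorted largest to smallest: 1710, 877, 452, 283, 282, 225, 125 bp.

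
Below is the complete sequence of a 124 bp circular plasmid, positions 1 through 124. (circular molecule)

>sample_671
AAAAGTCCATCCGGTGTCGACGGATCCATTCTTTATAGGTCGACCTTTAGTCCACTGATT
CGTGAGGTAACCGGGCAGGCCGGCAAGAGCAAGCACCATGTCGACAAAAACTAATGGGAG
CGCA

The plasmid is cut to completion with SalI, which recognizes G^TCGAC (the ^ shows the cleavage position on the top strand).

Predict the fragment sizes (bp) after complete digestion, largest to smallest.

SalI sites (GTCGAC) start at positions 16, 39, 100.
SalI cuts after the first base of each site, so after positions 16, 39, 100.
Circular molecule, 3 cuts → 3 fragments:
  17–39 → 23 bp
  40–100 → 61 bp
  101–124 then 1–16 → 24 + 16 = 40 bp
Sorted largest to smallest: 61, 40, 23 bp.

61, 40, 23 bp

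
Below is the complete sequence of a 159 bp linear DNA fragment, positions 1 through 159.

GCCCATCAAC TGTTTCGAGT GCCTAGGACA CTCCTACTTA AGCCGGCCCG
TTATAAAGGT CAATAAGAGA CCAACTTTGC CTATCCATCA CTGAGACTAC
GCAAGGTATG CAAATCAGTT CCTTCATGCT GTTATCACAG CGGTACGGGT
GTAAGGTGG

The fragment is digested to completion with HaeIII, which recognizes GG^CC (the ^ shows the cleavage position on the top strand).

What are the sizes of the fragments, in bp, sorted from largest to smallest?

113, 46 bp

The HaeIII site (GGCC) starts at position 45.
HaeIII cuts after base 2 of each site, so after position 46.
Linear molecule, 1 cut → 2 fragments:
  1–46 → 46 bp
  47–159 → 113 bp
Sorted largest to smallest: 113, 46 bp.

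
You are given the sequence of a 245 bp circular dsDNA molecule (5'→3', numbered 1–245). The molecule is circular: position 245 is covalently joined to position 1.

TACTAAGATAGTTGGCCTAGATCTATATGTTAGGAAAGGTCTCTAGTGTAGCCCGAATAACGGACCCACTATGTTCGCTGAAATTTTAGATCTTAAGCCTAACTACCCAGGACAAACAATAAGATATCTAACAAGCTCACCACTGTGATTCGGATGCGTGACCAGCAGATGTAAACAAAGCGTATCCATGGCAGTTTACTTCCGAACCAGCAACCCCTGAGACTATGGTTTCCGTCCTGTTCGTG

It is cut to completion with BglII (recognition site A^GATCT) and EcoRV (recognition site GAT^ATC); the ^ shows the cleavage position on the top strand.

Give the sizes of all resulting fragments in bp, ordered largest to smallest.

139, 69, 37 bp

BglII sites (AGATCT) start at positions 19, 88.
BglII cuts after the first base of each site, so after positions 19, 88.
The EcoRV site (GATATC) starts at position 123.
EcoRV cuts after base 3 of each site, so after position 125.
Combined cut positions: 19, 88, 125.
Circular molecule, 3 cuts → 3 fragments:
  20–88 → 69 bp
  89–125 → 37 bp
  126–245 then 1–19 → 120 + 19 = 139 bp
Sorted largest to smallest: 139, 69, 37 bp.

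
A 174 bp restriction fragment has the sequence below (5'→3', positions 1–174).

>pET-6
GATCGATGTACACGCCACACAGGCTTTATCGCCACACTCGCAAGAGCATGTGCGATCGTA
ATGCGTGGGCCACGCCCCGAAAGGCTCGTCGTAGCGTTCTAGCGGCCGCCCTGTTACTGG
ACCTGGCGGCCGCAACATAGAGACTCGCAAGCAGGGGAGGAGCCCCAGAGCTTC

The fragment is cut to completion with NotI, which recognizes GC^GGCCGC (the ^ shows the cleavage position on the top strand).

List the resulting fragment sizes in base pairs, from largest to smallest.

103, 47, 24 bp

NotI sites (GCGGCCGC) start at positions 102, 126.
NotI cuts after base 2 of each site, so after positions 103, 127.
Linear molecule, 2 cuts → 3 fragments:
  1–103 → 103 bp
  104–127 → 24 bp
  128–174 → 47 bp
Sorted largest to smallest: 103, 47, 24 bp.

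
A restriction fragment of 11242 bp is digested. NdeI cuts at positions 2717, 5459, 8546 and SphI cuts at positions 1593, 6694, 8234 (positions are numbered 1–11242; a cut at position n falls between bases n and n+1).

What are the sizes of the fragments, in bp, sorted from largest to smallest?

2742, 2696, 1593, 1540, 1235, 1124, 312 bp

Combined cut positions (sorted): 1593, 2717, 5459, 6694, 8234, 8546.
Linear molecule, 6 cuts → 7 fragments:
  1593 − 0 = 1593 bp
  2717 − 1593 = 1124 bp
  5459 − 2717 = 2742 bp
  6694 − 5459 = 1235 bp
  8234 − 6694 = 1540 bp
  8546 − 8234 = 312 bp
  11242 − 8546 = 2696 bp
Sorted largest to smallest: 2742, 2696, 1593, 1540, 1235, 1124, 312 bp.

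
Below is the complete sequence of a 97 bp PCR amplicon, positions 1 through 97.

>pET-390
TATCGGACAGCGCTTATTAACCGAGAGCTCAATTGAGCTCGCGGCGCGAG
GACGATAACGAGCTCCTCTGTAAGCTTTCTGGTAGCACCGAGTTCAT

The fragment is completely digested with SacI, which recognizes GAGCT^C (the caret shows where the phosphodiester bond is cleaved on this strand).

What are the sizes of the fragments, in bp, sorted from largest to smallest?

33, 29, 25, 10 bp

SacI sites (GAGCTC) start at positions 25, 35, 60.
SacI cuts after base 5 of each site (before the last base), so after positions 29, 39, 64.
Linear molecule, 3 cuts → 4 fragments:
  1–29 → 29 bp
  30–39 → 10 bp
  40–64 → 25 bp
  65–97 → 33 bp
Sorted largest to smallest: 33, 29, 25, 10 bp.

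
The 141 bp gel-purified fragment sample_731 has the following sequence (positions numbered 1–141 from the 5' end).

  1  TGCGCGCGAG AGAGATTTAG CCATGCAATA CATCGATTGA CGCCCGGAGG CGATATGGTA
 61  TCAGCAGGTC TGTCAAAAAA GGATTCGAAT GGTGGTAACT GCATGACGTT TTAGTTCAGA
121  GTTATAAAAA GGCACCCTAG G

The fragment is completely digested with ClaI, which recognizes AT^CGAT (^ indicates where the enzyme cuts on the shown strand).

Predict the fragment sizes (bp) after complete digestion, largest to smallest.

108, 33 bp

The ClaI site (ATCGAT) starts at position 32.
ClaI cuts after base 2 of each site, so after position 33.
Linear molecule, 1 cut → 2 fragments:
  1–33 → 33 bp
  34–141 → 108 bp
Sorted largest to smallest: 108, 33 bp.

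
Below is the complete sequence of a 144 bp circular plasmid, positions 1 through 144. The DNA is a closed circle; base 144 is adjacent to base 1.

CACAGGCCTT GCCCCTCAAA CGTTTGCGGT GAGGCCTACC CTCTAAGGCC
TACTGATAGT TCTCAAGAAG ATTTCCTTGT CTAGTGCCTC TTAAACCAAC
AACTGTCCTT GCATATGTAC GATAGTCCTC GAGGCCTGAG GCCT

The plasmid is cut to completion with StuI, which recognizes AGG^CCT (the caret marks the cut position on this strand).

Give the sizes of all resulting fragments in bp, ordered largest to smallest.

86, 28, 14, 9, 7 bp

StuI sites (AGGCCT) start at positions 4, 32, 46, 132, 139.
StuI cuts after base 3 of each site, so after positions 6, 34, 48, 134, 141.
Circular molecule, 5 cuts → 5 fragments:
  7–34 → 28 bp
  35–48 → 14 bp
  49–134 → 86 bp
  135–141 → 7 bp
  142–144 then 1–6 → 3 + 6 = 9 bp
Sorted largest to smallest: 86, 28, 14, 9, 7 bp.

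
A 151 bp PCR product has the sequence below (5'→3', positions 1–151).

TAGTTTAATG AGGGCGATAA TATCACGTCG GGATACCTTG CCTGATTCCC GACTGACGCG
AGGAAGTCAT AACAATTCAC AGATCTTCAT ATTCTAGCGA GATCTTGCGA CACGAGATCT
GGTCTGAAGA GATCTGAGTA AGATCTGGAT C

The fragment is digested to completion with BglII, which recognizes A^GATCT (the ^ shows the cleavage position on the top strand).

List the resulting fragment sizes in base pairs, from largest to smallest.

BglII sites (AGATCT) start at positions 81, 100, 115, 130, 141.
BglII cuts after the first base of each site, so after positions 81, 100, 115, 130, 141.
Linear molecule, 5 cuts → 6 fragments:
  1–81 → 81 bp
  82–100 → 19 bp
  101–115 → 15 bp
  116–130 → 15 bp
  131–141 → 11 bp
  142–151 → 10 bp
Sorted largest to smallest: 81, 19, 15, 15, 11, 10 bp.

81, 19, 15, 15, 11, 10 bp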